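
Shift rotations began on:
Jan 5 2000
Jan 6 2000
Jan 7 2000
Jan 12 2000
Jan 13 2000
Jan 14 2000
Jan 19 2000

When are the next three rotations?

Jan 20 2000, Jan 21 2000, Jan 26 2000

Every event lands on a Wednesday or Thursday or Friday (gaps cycle 1, 1, 5, 1, 1, 5).
So the schedule is: every Wednesday, Thursday and Friday.
The following Thursday is Jan 20 2000.
Next Friday: Jan 21 2000.
Next Wednesday: Jan 26 2000.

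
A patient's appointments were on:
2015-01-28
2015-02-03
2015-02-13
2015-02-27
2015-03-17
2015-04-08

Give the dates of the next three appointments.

The spacing grows by 4 each time: 6, 10, 14, 18, 22 days.
Next gap: 26 days. 2015-04-08 + 26 days = 2015-05-04.
Next gap: 30 days. 2015-05-04 + 30 days = 2015-06-03.
Next gap: 34 days. 2015-06-03 + 34 days = 2015-07-07.

2015-05-04, 2015-06-03, 2015-07-07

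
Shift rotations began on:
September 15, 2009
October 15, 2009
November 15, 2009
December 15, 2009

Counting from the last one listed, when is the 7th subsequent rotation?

July 15, 2010

Gaps: 30, 31, 30 days — not constant. Every event is on the 15th of the month.
Pattern: the 15th of each month.
January 2010: January 15, 2010.
February 2010: February 15, 2010.
Next: March 2010 → March 15, 2010.
April 2010: April 15, 2010.
May 2010: May 15, 2010.
June 2010: June 15, 2010.
July 2010: July 15, 2010.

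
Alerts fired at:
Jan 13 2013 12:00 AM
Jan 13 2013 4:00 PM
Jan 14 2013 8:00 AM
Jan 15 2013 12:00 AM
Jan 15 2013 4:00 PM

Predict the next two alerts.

Jan 16 2013 8:00 AM, Jan 17 2013 12:00 AM

Spacing: 16, 16, 16, 16 h — constant 16 h.
Jan 15 2013 4:00 PM + 16 h = Jan 16 2013 8:00 AM.
Jan 16 2013 8:00 AM + 16 h = Jan 17 2013 12:00 AM.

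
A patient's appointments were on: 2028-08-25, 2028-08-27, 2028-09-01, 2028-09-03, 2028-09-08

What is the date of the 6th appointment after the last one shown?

2028-09-29

Gaps: 2, 5, 2, 5 days — not constant, but cyclic with period 2.
The events fall on every Friday and Sunday.
The following Sunday is 2028-09-10.
The following Friday is 2028-09-15.
Next Sunday: 2028-09-17.
The following Friday is 2028-09-22.
The following Sunday is 2028-09-24.
The following Friday is 2028-09-29.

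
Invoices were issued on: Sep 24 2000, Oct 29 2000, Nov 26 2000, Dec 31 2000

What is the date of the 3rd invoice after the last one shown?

Mar 25 2001

All Sundays; the gaps (35, 28, 35) vary with month length.
This is the last Sunday of each month.
Last Sunday of January 2001: Jan 28 2001.
Last Sunday of February 2001: Feb 25 2001.
Last Sunday of March 2001: Mar 25 2001.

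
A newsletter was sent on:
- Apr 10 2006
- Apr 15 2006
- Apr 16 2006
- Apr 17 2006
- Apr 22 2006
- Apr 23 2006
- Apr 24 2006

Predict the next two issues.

Apr 29 2006, Apr 30 2006

The gap pattern 5, 1, 1, 5, 1, 1 repeats every 3 events.
These are the Mondays, Saturdays and Sundays of each week.
Next Saturday: Apr 29 2006.
Next Sunday: Apr 30 2006.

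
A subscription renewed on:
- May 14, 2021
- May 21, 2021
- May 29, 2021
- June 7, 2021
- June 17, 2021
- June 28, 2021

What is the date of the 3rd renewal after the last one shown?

August 6, 2021

Intervals are 7, 8, 9, 10, 11 days — an arithmetic progression with common difference 1.
Next gap: 12 days. June 28, 2021 + 12 days = July 10, 2021.
Next gap: 13 days. July 10, 2021 + 13 days = July 23, 2021.
Next gap: 14 days. July 23, 2021 + 14 days = August 6, 2021.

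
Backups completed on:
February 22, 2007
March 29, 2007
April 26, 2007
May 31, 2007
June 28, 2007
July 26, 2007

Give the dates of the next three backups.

August 30, 2007; September 27, 2007; October 25, 2007

These are Thursdays with 35, 28, 35, 28, 28-day gaps.
Each is the final Thursday of its month — March 29, 2007 is past the 28th, so '4th Thursday' doesn't fit.
Last Thursday of August 2007: August 30, 2007.
Last Thursday of September 2007: September 27, 2007.
October 2007 ends with Thursday October 25, 2007.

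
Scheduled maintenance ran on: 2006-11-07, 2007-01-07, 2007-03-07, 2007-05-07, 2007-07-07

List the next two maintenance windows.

Gaps: 61, 59, 61, 61 days — not constant. Every event is on the 7th of the month.
Pattern: the 7th of every 2 months.
September 2007: 2007-09-07.
November 2007: 2007-11-07.

2007-09-07, 2007-11-07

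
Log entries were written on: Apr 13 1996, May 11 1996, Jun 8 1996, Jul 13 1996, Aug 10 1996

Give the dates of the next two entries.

Sep 14 1996, Oct 12 1996

These are Saturdays at 28- or 35-day spacing (28, 28, 35, 28).
The pattern: 2nd Saturday of the month.
2nd Saturday of September 1996: Sep 14 1996.
October 1996 — 2nd Saturday is Oct 12 1996.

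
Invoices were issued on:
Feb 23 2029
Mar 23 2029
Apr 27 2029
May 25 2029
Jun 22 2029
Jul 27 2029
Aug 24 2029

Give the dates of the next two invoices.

All dates are Fridays, 28, 35, 28, 28, 35, 28 days apart.
Specifically, the 4th Friday of each month.
4th Friday of September 2029: Sep 28 2029.
4th Friday of October 2029: Oct 26 2029.

Sep 28 2029, Oct 26 2029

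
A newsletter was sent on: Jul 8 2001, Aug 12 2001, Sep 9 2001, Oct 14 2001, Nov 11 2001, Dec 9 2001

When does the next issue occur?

Jan 13 2002

All dates are Sundays, 35, 28, 35, 28, 28 days apart.
Specifically, the 2nd Sunday of each month.
January 2002 — 2nd Sunday is Jan 13 2002.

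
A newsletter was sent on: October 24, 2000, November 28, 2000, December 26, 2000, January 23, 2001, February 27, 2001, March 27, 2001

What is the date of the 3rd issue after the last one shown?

June 26, 2001

Gaps: 35, 28, 28, 35, 28 days — a mix of 28 and 35. Every date is a Tuesday.
Each is the 4th Tuesday of its month.
4th Tuesday of April 2001: April 24, 2001.
4th Tuesday of May 2001: May 22, 2001.
4th Tuesday of June 2001: June 26, 2001.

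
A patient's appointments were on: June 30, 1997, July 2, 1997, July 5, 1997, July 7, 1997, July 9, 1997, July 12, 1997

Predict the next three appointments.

Gaps: 2, 3, 2, 2, 3 days — not constant, but cyclic with period 3.
The events fall on every Monday, Wednesday and Saturday.
Next Monday: July 14, 1997.
Next Wednesday: July 16, 1997.
The following Saturday is July 19, 1997.

July 14, 1997; July 16, 1997; July 19, 1997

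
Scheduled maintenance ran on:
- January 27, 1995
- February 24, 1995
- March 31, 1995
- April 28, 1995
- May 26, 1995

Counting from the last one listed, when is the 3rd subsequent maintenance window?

August 25, 1995

All Fridays; the gaps (28, 35, 28, 28) vary with month length.
This is the last Friday of each month.
Last Friday of June 1995: June 30, 1995.
July 1995 ends with Friday July 28, 1995.
August 1995 ends with Friday August 25, 1995.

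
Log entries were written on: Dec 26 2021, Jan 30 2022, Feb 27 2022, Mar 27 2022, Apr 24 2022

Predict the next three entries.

These are Sundays with 35, 28, 28, 28-day gaps.
Each is the final Sunday of its month — Jan 30 2022 is past the 28th, so '4th Sunday' doesn't fit.
Last Sunday of May 2022: May 29 2022.
June 2022 ends with Sunday Jun 26 2022.
July 2022 ends with Sunday Jul 31 2022.

May 29 2022, Jun 26 2022, Jul 31 2022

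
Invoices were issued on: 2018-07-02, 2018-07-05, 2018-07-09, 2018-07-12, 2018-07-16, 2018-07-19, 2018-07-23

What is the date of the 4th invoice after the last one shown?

Gaps: 3, 4, 3, 4, 3, 4 days — not constant, but cyclic with period 2.
The events fall on every Monday and Thursday.
The following Thursday is 2018-07-26.
The following Monday is 2018-07-30.
The following Thursday is 2018-08-02.
The following Monday is 2018-08-06.

2018-08-06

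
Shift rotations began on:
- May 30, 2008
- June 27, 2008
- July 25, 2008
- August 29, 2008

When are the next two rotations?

September 26, 2008; October 31, 2008

Every date is a Friday; gaps 28, 28, 35 days.
Each is the last Friday of its month (at least one falls on the 29th or later, ruling out '4th Friday').
Last Friday of September 2008: September 26, 2008.
October 2008 ends with Friday October 31, 2008.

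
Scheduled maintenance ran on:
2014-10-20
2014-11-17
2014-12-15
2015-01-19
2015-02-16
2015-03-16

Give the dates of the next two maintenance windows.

These are Mondays at 28- or 35-day spacing (28, 28, 35, 28, 28).
The pattern: 3rd Monday of the month.
3rd Monday of April 2015: 2015-04-20.
3rd Monday of May 2015: 2015-05-18.

2015-04-20, 2015-05-18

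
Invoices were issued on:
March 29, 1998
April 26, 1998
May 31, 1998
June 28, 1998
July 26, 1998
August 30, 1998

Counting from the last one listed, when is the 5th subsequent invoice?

January 31, 1999

These are Sundays with 28, 35, 28, 28, 35-day gaps.
Each is the final Sunday of its month — March 29, 1998 is past the 28th, so '4th Sunday' doesn't fit.
September 1998 ends with Sunday September 27, 1998.
Last Sunday of October 1998: October 25, 1998.
Last Sunday of November 1998: November 29, 1998.
Last Sunday of December 1998: December 27, 1998.
January 1999 ends with Sunday January 31, 1999.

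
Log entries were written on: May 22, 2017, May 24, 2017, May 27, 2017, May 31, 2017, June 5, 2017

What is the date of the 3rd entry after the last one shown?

June 26, 2017

Intervals are 2, 3, 4, 5 days — an arithmetic progression with common difference 1.
Next gap: 6 days. June 5, 2017 + 6 days = June 11, 2017.
Next gap: 7 days. June 11, 2017 + 7 days = June 18, 2017.
Next gap: 8 days. June 18, 2017 + 8 days = June 26, 2017.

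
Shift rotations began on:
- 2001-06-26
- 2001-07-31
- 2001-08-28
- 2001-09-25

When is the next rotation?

All Tuesdays; the gaps (35, 28, 28) vary with month length.
This is the last Tuesday of each month.
Last Tuesday of October 2001: 2001-10-30.

2001-10-30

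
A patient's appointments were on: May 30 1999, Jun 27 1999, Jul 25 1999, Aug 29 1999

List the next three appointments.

Sep 26 1999, Oct 31 1999, Nov 28 1999

All Sundays; the gaps (28, 28, 35) vary with month length.
This is the last Sunday of each month.
September 1999 ends with Sunday Sep 26 1999.
October 1999 ends with Sunday Oct 31 1999.
Last Sunday of November 1999: Nov 28 1999.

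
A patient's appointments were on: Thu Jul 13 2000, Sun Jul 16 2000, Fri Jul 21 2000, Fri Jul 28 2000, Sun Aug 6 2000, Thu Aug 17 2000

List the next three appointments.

Wed Aug 30 2000, Thu Sep 14 2000, Sun Oct 1 2000

Intervals are 3, 5, 7, 9, 11 days — an arithmetic progression with common difference 2.
Next gap: 13 days. Thu Aug 17 2000 + 13 days = Wed Aug 30 2000.
Next gap: 15 days. Wed Aug 30 2000 + 15 days = Thu Sep 14 2000.
Next gap: 17 days. Thu Sep 14 2000 + 17 days = Sun Oct 1 2000.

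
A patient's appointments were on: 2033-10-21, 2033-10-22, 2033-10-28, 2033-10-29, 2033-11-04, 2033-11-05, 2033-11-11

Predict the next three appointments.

2033-11-12, 2033-11-18, 2033-11-19

The gap pattern 1, 6, 1, 6, 1, 6 repeats every 2 events.
These are the Fridays and Saturdays of each week.
Next Saturday: 2033-11-12.
Next Friday: 2033-11-18.
The following Saturday is 2033-11-19.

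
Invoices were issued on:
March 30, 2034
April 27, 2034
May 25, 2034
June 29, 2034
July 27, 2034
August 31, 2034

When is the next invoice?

September 28, 2034

All Thursdays; the gaps (28, 28, 35, 28, 35) vary with month length.
This is the last Thursday of each month.
Last Thursday of September 2034: September 28, 2034.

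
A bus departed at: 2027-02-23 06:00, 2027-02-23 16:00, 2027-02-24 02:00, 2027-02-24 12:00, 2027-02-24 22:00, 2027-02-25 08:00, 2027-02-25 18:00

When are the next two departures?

2027-02-26 04:00, 2027-02-26 14:00

Gaps: 10, 10, 10, 10, 10, 10 hours — each event is 10 hours after the previous one.
2027-02-25 18:00 + 10 h = 2027-02-26 04:00.
2027-02-26 04:00 + 10 h = 2027-02-26 14:00.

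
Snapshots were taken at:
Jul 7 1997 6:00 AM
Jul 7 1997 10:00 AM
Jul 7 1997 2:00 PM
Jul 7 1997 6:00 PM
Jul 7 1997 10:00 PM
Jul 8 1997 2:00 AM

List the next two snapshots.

Jul 8 1997 6:00 AM, Jul 8 1997 10:00 AM

The interval is a steady 4 hours (4, 4, 4, 4, 4).
Jul 8 1997 2:00 AM + 4 h = Jul 8 1997 6:00 AM.
Jul 8 1997 6:00 AM + 4 h = Jul 8 1997 10:00 AM.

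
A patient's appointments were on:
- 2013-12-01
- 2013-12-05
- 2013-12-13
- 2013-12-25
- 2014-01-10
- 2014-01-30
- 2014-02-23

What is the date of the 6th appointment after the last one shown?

2014-10-09

Gaps: 4, 8, 12, 16, 20, 24 days — each gap is 4 larger than the previous one.
Next gap: 28 days. 2014-02-23 + 28 days = 2014-03-23.
Next gap: 32 days. 2014-03-23 + 32 days = 2014-04-24.
Next gap: 36 days. 2014-04-24 + 36 days = 2014-05-30.
Next gap: 40 days. 2014-05-30 + 40 days = 2014-07-09.
Next gap: 44 days. 2014-07-09 + 44 days = 2014-08-22.
Next gap: 48 days. 2014-08-22 + 48 days = 2014-10-09.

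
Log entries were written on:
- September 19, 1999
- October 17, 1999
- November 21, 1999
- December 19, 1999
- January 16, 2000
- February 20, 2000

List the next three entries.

March 19, 2000; April 16, 2000; May 21, 2000

These are Sundays at 28- or 35-day spacing (28, 35, 28, 28, 35).
The pattern: 3rd Sunday of the month.
3rd Sunday of March 2000: March 19, 2000.
3rd Sunday of April 2000: April 16, 2000.
May 2000 — 3rd Sunday is May 21, 2000.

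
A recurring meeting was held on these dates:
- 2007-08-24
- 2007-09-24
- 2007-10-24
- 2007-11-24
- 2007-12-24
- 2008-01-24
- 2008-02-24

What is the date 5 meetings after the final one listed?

2008-07-24

The day-of-month is always 24 (31, 30, 31, 30, 31, 31 days between events).
So this recurs on the 24th of each month.
March 2008: 2008-03-24.
Next: April 2008 → 2008-04-24.
Next: May 2008 → 2008-05-24.
Next: June 2008 → 2008-06-24.
Next: July 2008 → 2008-07-24.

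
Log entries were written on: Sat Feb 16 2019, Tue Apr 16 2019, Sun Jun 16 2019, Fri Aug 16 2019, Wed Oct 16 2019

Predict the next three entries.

Mon Dec 16 2019, Sun Feb 16 2020, Thu Apr 16 2020

The day-of-month is always 16 (59, 61, 61, 61 days between events).
So this recurs on the 16th of every 2 months.
December 2019: Mon Dec 16 2019.
February 2020: Sun Feb 16 2020.
April 2020: Thu Apr 16 2020.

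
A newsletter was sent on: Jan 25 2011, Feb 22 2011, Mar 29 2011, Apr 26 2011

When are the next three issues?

Every date is a Tuesday; gaps 28, 35, 28 days.
Each is the last Tuesday of its month (at least one falls on the 29th or later, ruling out '4th Tuesday').
May 2011 ends with Tuesday May 31 2011.
Last Tuesday of June 2011: Jun 28 2011.
July 2011 ends with Tuesday Jul 26 2011.

May 31 2011, Jun 28 2011, Jul 26 2011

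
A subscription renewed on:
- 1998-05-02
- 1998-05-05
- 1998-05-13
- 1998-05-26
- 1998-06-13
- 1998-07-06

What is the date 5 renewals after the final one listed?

Gaps: 3, 8, 13, 18, 23 days — each gap is 5 larger than the previous one.
Next gap: 28 days. 1998-07-06 + 28 days = 1998-08-03.
Next gap: 33 days. 1998-08-03 + 33 days = 1998-09-05.
Next gap: 38 days. 1998-09-05 + 38 days = 1998-10-13.
Next gap: 43 days. 1998-10-13 + 43 days = 1998-11-25.
Next gap: 48 days. 1998-11-25 + 48 days = 1999-01-12.

1999-01-12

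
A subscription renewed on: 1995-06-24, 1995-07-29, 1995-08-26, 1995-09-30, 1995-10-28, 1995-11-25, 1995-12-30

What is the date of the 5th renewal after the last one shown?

Every date is a Saturday; gaps 35, 28, 35, 28, 28, 35 days.
Each is the last Saturday of its month (at least one falls on the 29th or later, ruling out '4th Saturday').
January 1996 ends with Saturday 1996-01-27.
Last Saturday of February 1996: 1996-02-24.
Last Saturday of March 1996: 1996-03-30.
Last Saturday of April 1996: 1996-04-27.
Last Saturday of May 1996: 1996-05-25.

1996-05-25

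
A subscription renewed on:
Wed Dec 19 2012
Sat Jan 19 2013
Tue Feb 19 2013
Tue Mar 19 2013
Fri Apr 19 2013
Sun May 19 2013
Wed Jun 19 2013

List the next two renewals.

Gaps: 31, 31, 28, 31, 30, 31 days — not constant. Every event is on the 19th of the month.
Pattern: the 19th of each month.
July 2013: Fri Jul 19 2013.
Next: August 2013 → Mon Aug 19 2013.

Fri Jul 19 2013, Mon Aug 19 2013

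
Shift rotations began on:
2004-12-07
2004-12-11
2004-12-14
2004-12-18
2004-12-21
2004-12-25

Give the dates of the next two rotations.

2004-12-28, 2005-01-01

The gap pattern 4, 3, 4, 3, 4 repeats every 2 events.
These are the Tuesdays and Saturdays of each week.
Next Tuesday: 2004-12-28.
The following Saturday is 2005-01-01.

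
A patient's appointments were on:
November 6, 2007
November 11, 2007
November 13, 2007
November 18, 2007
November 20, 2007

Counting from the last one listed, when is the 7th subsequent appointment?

December 16, 2007

Every event lands on a Tuesday or Sunday (gaps cycle 5, 2, 5, 2).
So the schedule is: every Tuesday and Sunday.
The following Sunday is November 25, 2007.
Next Tuesday: November 27, 2007.
Next Sunday: December 2, 2007.
Next Tuesday: December 4, 2007.
Next Sunday: December 9, 2007.
The following Tuesday is December 11, 2007.
Next Sunday: December 16, 2007.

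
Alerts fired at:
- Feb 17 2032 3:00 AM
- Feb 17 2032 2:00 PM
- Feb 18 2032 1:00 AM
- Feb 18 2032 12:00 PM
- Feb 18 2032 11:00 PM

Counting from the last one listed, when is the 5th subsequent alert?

Feb 21 2032 6:00 AM

The interval is a steady 11 hours (11, 11, 11, 11).
Feb 18 2032 11:00 PM + 11 h = Feb 19 2032 10:00 AM.
Feb 19 2032 10:00 AM + 11 h = Feb 19 2032 9:00 PM.
Feb 19 2032 9:00 PM + 11 h = Feb 20 2032 8:00 AM.
Feb 20 2032 8:00 AM + 11 h = Feb 20 2032 7:00 PM.
Feb 20 2032 7:00 PM + 11 h = Feb 21 2032 6:00 AM.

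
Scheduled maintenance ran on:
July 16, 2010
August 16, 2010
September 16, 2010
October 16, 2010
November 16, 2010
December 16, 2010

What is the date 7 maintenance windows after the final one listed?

The day-of-month is always 16 (31, 31, 30, 31, 30 days between events).
So this recurs on the 16th of each month.
January 2011: January 16, 2011.
February 2011: February 16, 2011.
March 2011: March 16, 2011.
Next: April 2011 → April 16, 2011.
May 2011: May 16, 2011.
June 2011: June 16, 2011.
July 2011: July 16, 2011.

July 16, 2011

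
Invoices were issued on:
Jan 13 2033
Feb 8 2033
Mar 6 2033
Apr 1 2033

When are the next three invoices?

Gaps between consecutive events: 26, 26, 26 days — a constant 26-day interval.
Apr 1 2033 + 26 days = Apr 27 2033.
Apr 27 2033 + 26 days = May 23 2033.
May 23 2033 + 26 days = Jun 18 2033.

Apr 27 2033, May 23 2033, Jun 18 2033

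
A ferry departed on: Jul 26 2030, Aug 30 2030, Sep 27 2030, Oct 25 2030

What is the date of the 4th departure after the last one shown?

These are Fridays with 35, 28, 28-day gaps.
Each is the final Friday of its month — Aug 30 2030 is past the 28th, so '4th Friday' doesn't fit.
Last Friday of November 2030: Nov 29 2030.
December 2030 ends with Friday Dec 27 2030.
Last Friday of January 2031: Jan 31 2031.
Last Friday of February 2031: Feb 28 2031.

Feb 28 2031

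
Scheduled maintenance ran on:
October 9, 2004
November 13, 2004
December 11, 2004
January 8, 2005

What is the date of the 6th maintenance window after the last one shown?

July 9, 2005

These are Saturdays at 28- or 35-day spacing (35, 28, 28).
The pattern: 2nd Saturday of the month.
2nd Saturday of February 2005: February 12, 2005.
2nd Saturday of March 2005: March 12, 2005.
April 2005 — 2nd Saturday is April 9, 2005.
May 2005 — 2nd Saturday is May 14, 2005.
June 2005 — 2nd Saturday is June 11, 2005.
July 2005 — 2nd Saturday is July 9, 2005.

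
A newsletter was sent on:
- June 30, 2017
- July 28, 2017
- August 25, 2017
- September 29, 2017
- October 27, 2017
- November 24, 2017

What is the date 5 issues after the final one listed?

April 27, 2018

These are Fridays with 28, 28, 35, 28, 28-day gaps.
Each is the final Friday of its month — June 30, 2017 is past the 28th, so '4th Friday' doesn't fit.
Last Friday of December 2017: December 29, 2017.
Last Friday of January 2018: January 26, 2018.
Last Friday of February 2018: February 23, 2018.
March 2018 ends with Friday March 30, 2018.
Last Friday of April 2018: April 27, 2018.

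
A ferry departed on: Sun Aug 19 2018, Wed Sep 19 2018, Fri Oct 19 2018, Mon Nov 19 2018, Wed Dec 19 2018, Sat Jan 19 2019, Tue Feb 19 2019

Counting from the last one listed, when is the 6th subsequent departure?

Mon Aug 19 2019

Each date is the 19th; the gaps (31, 30, 31, 30, 31, 31) track the month lengths.
The rule is the 19th of each month.
March 2019: Tue Mar 19 2019.
April 2019: Fri Apr 19 2019.
May 2019: Sun May 19 2019.
June 2019: Wed Jun 19 2019.
Next: July 2019 → Fri Jul 19 2019.
August 2019: Mon Aug 19 2019.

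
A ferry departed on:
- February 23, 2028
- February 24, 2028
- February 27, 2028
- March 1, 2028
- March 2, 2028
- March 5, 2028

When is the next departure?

March 8, 2028

Gaps: 1, 3, 3, 1, 3 days — not constant, but cyclic with period 3.
The events fall on every Wednesday, Thursday and Sunday.
Next Wednesday: March 8, 2028.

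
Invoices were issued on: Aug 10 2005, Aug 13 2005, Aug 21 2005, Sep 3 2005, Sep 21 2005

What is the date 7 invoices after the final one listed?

Jun 14 2006

Gaps: 3, 8, 13, 18 days — each gap is 5 larger than the previous one.
Next gap: 23 days. Sep 21 2005 + 23 days = Oct 14 2005.
Next gap: 28 days. Oct 14 2005 + 28 days = Nov 11 2005.
Next gap: 33 days. Nov 11 2005 + 33 days = Dec 14 2005.
Next gap: 38 days. Dec 14 2005 + 38 days = Jan 21 2006.
Next gap: 43 days. Jan 21 2006 + 43 days = Mar 5 2006.
Next gap: 48 days. Mar 5 2006 + 48 days = Apr 22 2006.
Next gap: 53 days. Apr 22 2006 + 53 days = Jun 14 2006.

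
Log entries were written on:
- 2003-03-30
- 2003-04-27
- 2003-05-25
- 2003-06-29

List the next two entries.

2003-07-27, 2003-08-31

All Sundays; the gaps (28, 28, 35) vary with month length.
This is the last Sunday of each month.
July 2003 ends with Sunday 2003-07-27.
August 2003 ends with Sunday 2003-08-31.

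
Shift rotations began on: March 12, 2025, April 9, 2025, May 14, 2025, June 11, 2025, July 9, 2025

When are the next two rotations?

August 13, 2025; September 10, 2025

Gaps: 28, 35, 28, 28 days — a mix of 28 and 35. Every date is a Wednesday.
Each is the 2nd Wednesday of its month.
2nd Wednesday of August 2025: August 13, 2025.
September 2025 — 2nd Wednesday is September 10, 2025.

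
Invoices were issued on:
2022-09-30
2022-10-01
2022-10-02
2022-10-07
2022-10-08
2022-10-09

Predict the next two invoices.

2022-10-14, 2022-10-15

The gap pattern 1, 1, 5, 1, 1 repeats every 3 events.
These are the Fridays, Saturdays and Sundays of each week.
Next Friday: 2022-10-14.
The following Saturday is 2022-10-15.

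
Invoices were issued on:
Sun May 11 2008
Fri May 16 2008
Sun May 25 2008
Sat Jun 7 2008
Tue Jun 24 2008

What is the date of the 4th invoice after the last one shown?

Gaps: 5, 9, 13, 17 days — each gap is 4 larger than the previous one.
Next gap: 21 days. Tue Jun 24 2008 + 21 days = Tue Jul 15 2008.
Next gap: 25 days. Tue Jul 15 2008 + 25 days = Sat Aug 9 2008.
Next gap: 29 days. Sat Aug 9 2008 + 29 days = Sun Sep 7 2008.
Next gap: 33 days. Sun Sep 7 2008 + 33 days = Fri Oct 10 2008.

Fri Oct 10 2008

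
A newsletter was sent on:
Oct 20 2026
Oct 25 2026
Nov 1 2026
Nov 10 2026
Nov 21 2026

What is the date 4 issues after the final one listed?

Jan 24 2027

Gaps: 5, 7, 9, 11 days — each gap is 2 larger than the previous one.
Next gap: 13 days. Nov 21 2026 + 13 days = Dec 4 2026.
Next gap: 15 days. Dec 4 2026 + 15 days = Dec 19 2026.
Next gap: 17 days. Dec 19 2026 + 17 days = Jan 5 2027.
Next gap: 19 days. Jan 5 2027 + 19 days = Jan 24 2027.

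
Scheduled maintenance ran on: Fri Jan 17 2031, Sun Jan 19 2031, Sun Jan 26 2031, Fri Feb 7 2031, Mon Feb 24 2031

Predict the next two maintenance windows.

Tue Mar 18 2031, Mon Apr 14 2031

The spacing grows by 5 each time: 2, 7, 12, 17 days.
Next gap: 22 days. Mon Feb 24 2031 + 22 days = Tue Mar 18 2031.
Next gap: 27 days. Tue Mar 18 2031 + 27 days = Mon Apr 14 2031.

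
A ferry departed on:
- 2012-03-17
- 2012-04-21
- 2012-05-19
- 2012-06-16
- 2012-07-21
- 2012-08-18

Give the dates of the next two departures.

Gaps: 35, 28, 28, 35, 28 days — a mix of 28 and 35. Every date is a Saturday.
Each is the 3rd Saturday of its month.
September 2012 — 3rd Saturday is 2012-09-15.
October 2012 — 3rd Saturday is 2012-10-20.

2012-09-15, 2012-10-20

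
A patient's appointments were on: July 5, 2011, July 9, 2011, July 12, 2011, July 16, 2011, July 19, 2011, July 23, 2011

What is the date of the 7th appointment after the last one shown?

Gaps: 4, 3, 4, 3, 4 days — not constant, but cyclic with period 2.
The events fall on every Tuesday and Saturday.
Next Tuesday: July 26, 2011.
The following Saturday is July 30, 2011.
Next Tuesday: August 2, 2011.
The following Saturday is August 6, 2011.
The following Tuesday is August 9, 2011.
Next Saturday: August 13, 2011.
The following Tuesday is August 16, 2011.

August 16, 2011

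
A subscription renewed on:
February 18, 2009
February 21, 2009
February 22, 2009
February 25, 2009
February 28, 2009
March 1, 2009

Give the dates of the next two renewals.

Gaps: 3, 1, 3, 3, 1 days — not constant, but cyclic with period 3.
The events fall on every Wednesday, Saturday and Sunday.
The following Wednesday is March 4, 2009.
Next Saturday: March 7, 2009.

March 4, 2009; March 7, 2009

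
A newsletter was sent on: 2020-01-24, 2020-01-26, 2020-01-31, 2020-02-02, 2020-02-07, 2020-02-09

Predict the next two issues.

Every event lands on a Friday or Sunday (gaps cycle 2, 5, 2, 5, 2).
So the schedule is: every Friday and Sunday.
Next Friday: 2020-02-14.
The following Sunday is 2020-02-16.

2020-02-14, 2020-02-16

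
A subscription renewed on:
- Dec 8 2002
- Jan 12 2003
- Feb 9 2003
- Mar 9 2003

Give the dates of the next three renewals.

All dates are Sundays, 35, 28, 28 days apart.
Specifically, the 2nd Sunday of each month.
2nd Sunday of April 2003: Apr 13 2003.
2nd Sunday of May 2003: May 11 2003.
2nd Sunday of June 2003: Jun 8 2003.

Apr 13 2003, May 11 2003, Jun 8 2003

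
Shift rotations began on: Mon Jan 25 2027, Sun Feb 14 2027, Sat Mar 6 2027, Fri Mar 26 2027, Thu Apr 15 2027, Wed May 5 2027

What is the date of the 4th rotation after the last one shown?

Gaps between consecutive events: 20, 20, 20, 20, 20 days — a constant 20-day interval.
Wed May 5 2027 + 20 days = Tue May 25 2027.
Tue May 25 2027 + 20 days = Mon Jun 14 2027.
Mon Jun 14 2027 + 20 days = Sun Jul 4 2027.
Sun Jul 4 2027 + 20 days = Sat Jul 24 2027.

Sat Jul 24 2027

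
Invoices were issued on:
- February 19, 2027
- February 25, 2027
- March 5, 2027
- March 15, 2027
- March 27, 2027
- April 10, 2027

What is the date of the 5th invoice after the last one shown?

The spacing grows by 2 each time: 6, 8, 10, 12, 14 days.
Next gap: 16 days. April 10, 2027 + 16 days = April 26, 2027.
Next gap: 18 days. April 26, 2027 + 18 days = May 14, 2027.
Next gap: 20 days. May 14, 2027 + 20 days = June 3, 2027.
Next gap: 22 days. June 3, 2027 + 22 days = June 25, 2027.
Next gap: 24 days. June 25, 2027 + 24 days = July 19, 2027.

July 19, 2027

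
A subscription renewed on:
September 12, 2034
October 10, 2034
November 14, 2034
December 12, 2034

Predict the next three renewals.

January 9, 2035; February 13, 2035; March 13, 2035

These are Tuesdays at 28- or 35-day spacing (28, 35, 28).
The pattern: 2nd Tuesday of the month.
January 2035 — 2nd Tuesday is January 9, 2035.
February 2035 — 2nd Tuesday is February 13, 2035.
2nd Tuesday of March 2035: March 13, 2035.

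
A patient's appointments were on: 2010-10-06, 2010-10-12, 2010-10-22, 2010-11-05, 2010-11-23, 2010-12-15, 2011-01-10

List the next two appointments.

2011-02-09, 2011-03-15

The spacing grows by 4 each time: 6, 10, 14, 18, 22, 26 days.
Next gap: 30 days. 2011-01-10 + 30 days = 2011-02-09.
Next gap: 34 days. 2011-02-09 + 34 days = 2011-03-15.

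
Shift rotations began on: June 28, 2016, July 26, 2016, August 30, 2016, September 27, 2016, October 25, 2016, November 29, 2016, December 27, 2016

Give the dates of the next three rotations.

All Tuesdays; the gaps (28, 35, 28, 28, 35, 28) vary with month length.
This is the last Tuesday of each month.
January 2017 ends with Tuesday January 31, 2017.
February 2017 ends with Tuesday February 28, 2017.
March 2017 ends with Tuesday March 28, 2017.

January 31, 2017; February 28, 2017; March 28, 2017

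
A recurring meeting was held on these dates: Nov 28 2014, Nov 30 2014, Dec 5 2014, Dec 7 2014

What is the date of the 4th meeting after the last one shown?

Dec 21 2014

The gap pattern 2, 5, 2 repeats every 2 events.
These are the Fridays and Sundays of each week.
The following Friday is Dec 12 2014.
Next Sunday: Dec 14 2014.
The following Friday is Dec 19 2014.
Next Sunday: Dec 21 2014.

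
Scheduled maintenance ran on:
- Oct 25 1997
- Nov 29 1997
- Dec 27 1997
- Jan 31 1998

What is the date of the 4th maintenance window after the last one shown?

These are Saturdays with 35, 28, 35-day gaps.
Each is the final Saturday of its month — Nov 29 1997 is past the 28th, so '4th Saturday' doesn't fit.
Last Saturday of February 1998: Feb 28 1998.
Last Saturday of March 1998: Mar 28 1998.
April 1998 ends with Saturday Apr 25 1998.
Last Saturday of May 1998: May 30 1998.

May 30 1998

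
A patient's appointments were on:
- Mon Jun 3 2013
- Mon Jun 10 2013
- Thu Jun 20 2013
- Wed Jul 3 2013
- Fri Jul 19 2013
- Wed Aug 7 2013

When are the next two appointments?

Intervals are 7, 10, 13, 16, 19 days — an arithmetic progression with common difference 3.
Next gap: 22 days. Wed Aug 7 2013 + 22 days = Thu Aug 29 2013.
Next gap: 25 days. Thu Aug 29 2013 + 25 days = Mon Sep 23 2013.

Thu Aug 29 2013, Mon Sep 23 2013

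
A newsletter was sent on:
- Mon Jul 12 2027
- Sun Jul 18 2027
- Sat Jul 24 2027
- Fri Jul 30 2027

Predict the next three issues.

Thu Aug 5 2027, Wed Aug 11 2027, Tue Aug 17 2027

Gaps between consecutive events: 6, 6, 6 days — a constant 6-day interval.
Fri Jul 30 2027 + 6 days = Thu Aug 5 2027.
Thu Aug 5 2027 + 6 days = Wed Aug 11 2027.
Wed Aug 11 2027 + 6 days = Tue Aug 17 2027.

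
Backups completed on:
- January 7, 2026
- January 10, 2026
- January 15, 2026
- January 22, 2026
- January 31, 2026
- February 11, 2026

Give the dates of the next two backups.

February 24, 2026; March 11, 2026

Intervals are 3, 5, 7, 9, 11 days — an arithmetic progression with common difference 2.
Next gap: 13 days. February 11, 2026 + 13 days = February 24, 2026.
Next gap: 15 days. February 24, 2026 + 15 days = March 11, 2026.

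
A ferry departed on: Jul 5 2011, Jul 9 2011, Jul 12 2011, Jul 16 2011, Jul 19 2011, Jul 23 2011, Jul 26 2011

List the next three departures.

Jul 30 2011, Aug 2 2011, Aug 6 2011

The gap pattern 4, 3, 4, 3, 4, 3 repeats every 2 events.
These are the Tuesdays and Saturdays of each week.
Next Saturday: Jul 30 2011.
The following Tuesday is Aug 2 2011.
The following Saturday is Aug 6 2011.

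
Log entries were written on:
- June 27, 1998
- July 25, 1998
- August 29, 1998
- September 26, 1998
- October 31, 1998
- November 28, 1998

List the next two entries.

These are Saturdays with 28, 35, 28, 35, 28-day gaps.
Each is the final Saturday of its month — August 29, 1998 is past the 28th, so '4th Saturday' doesn't fit.
Last Saturday of December 1998: December 26, 1998.
January 1999 ends with Saturday January 30, 1999.

December 26, 1998; January 30, 1999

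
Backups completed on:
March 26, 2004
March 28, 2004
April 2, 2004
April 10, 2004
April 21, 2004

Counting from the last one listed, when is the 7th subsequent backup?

September 29, 2004

Intervals are 2, 5, 8, 11 days — an arithmetic progression with common difference 3.
Next gap: 14 days. April 21, 2004 + 14 days = May 5, 2004.
Next gap: 17 days. May 5, 2004 + 17 days = May 22, 2004.
Next gap: 20 days. May 22, 2004 + 20 days = June 11, 2004.
Next gap: 23 days. June 11, 2004 + 23 days = July 4, 2004.
Next gap: 26 days. July 4, 2004 + 26 days = July 30, 2004.
Next gap: 29 days. July 30, 2004 + 29 days = August 28, 2004.
Next gap: 32 days. August 28, 2004 + 32 days = September 29, 2004.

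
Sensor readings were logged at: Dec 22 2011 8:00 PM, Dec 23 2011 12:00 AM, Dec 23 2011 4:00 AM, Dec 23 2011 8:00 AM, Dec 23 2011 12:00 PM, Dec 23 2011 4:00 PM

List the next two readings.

Dec 23 2011 8:00 PM, Dec 24 2011 12:00 AM

The interval is a steady 4 hours (4, 4, 4, 4, 4).
Dec 23 2011 4:00 PM + 4 h = Dec 23 2011 8:00 PM.
Dec 23 2011 8:00 PM + 4 h = Dec 24 2011 12:00 AM.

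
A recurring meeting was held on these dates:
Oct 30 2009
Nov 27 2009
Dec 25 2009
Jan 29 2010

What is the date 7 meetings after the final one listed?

All Fridays; the gaps (28, 28, 35) vary with month length.
This is the last Friday of each month.
February 2010 ends with Friday Feb 26 2010.
March 2010 ends with Friday Mar 26 2010.
Last Friday of April 2010: Apr 30 2010.
May 2010 ends with Friday May 28 2010.
June 2010 ends with Friday Jun 25 2010.
July 2010 ends with Friday Jul 30 2010.
Last Friday of August 2010: Aug 27 2010.

Aug 27 2010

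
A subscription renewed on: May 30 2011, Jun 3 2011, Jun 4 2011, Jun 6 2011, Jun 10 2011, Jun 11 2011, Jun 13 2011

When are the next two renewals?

Every event lands on a Monday or Friday or Saturday (gaps cycle 4, 1, 2, 4, 1, 2).
So the schedule is: every Monday, Friday and Saturday.
The following Friday is Jun 17 2011.
The following Saturday is Jun 18 2011.

Jun 17 2011, Jun 18 2011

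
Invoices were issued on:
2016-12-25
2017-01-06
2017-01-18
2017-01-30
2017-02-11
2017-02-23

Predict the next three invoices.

Every event comes 12 days after the last (12, 12, 12, 12, 12).
2017-02-23 + 12 days = 2017-03-07.
2017-03-07 + 12 days = 2017-03-19.
2017-03-19 + 12 days = 2017-03-31.

2017-03-07, 2017-03-19, 2017-03-31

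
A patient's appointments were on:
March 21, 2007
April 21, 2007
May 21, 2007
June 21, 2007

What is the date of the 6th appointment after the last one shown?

The day-of-month is always 21 (31, 30, 31 days between events).
So this recurs on the 21st of each month.
July 2007: July 21, 2007.
August 2007: August 21, 2007.
September 2007: September 21, 2007.
Next: October 2007 → October 21, 2007.
November 2007: November 21, 2007.
December 2007: December 21, 2007.

December 21, 2007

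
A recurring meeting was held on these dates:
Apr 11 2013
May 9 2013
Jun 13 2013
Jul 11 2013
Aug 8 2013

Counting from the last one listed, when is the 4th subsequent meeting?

Dec 12 2013

These are Thursdays at 28- or 35-day spacing (28, 35, 28, 28).
The pattern: 2nd Thursday of the month.
2nd Thursday of September 2013: Sep 12 2013.
2nd Thursday of October 2013: Oct 10 2013.
2nd Thursday of November 2013: Nov 14 2013.
December 2013 — 2nd Thursday is Dec 12 2013.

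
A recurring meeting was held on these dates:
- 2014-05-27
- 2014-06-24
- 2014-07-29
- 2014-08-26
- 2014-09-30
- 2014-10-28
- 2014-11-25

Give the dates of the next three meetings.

All Tuesdays; the gaps (28, 35, 28, 35, 28, 28) vary with month length.
This is the last Tuesday of each month.
December 2014 ends with Tuesday 2014-12-30.
January 2015 ends with Tuesday 2015-01-27.
Last Tuesday of February 2015: 2015-02-24.

2014-12-30, 2015-01-27, 2015-02-24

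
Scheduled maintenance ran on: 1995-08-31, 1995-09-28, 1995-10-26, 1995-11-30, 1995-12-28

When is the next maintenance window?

1996-01-25

Every date is a Thursday; gaps 28, 28, 35, 28 days.
Each is the last Thursday of its month (at least one falls on the 29th or later, ruling out '4th Thursday').
January 1996 ends with Thursday 1996-01-25.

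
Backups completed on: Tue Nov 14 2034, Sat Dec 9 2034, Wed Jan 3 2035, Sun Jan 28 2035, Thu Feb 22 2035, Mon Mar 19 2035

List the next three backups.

The spacing is 25, 25, 25, 25, 25 days — always 25 days.
Mon Mar 19 2035 + 25 days = Fri Apr 13 2035.
Fri Apr 13 2035 + 25 days = Tue May 8 2035.
Tue May 8 2035 + 25 days = Sat Jun 2 2035.

Fri Apr 13 2035, Tue May 8 2035, Sat Jun 2 2035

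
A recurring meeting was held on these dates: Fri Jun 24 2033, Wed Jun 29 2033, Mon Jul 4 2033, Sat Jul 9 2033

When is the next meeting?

Thu Jul 14 2033

Gaps between consecutive events: 5, 5, 5 days — a constant 5-day interval.
Sat Jul 9 2033 + 5 days = Thu Jul 14 2033.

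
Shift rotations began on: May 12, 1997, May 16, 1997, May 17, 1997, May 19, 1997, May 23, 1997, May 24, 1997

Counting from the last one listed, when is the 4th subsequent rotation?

June 2, 1997

The gap pattern 4, 1, 2, 4, 1 repeats every 3 events.
These are the Mondays, Fridays and Saturdays of each week.
The following Monday is May 26, 1997.
Next Friday: May 30, 1997.
Next Saturday: May 31, 1997.
Next Monday: June 2, 1997.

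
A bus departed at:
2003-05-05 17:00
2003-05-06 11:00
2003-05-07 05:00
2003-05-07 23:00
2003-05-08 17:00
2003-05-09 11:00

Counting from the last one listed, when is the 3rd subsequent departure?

2003-05-11 17:00

Spacing: 18, 18, 18, 18, 18 h — constant 18 h.
2003-05-09 11:00 + 18 h = 2003-05-10 05:00.
2003-05-10 05:00 + 18 h = 2003-05-10 23:00.
2003-05-10 23:00 + 18 h = 2003-05-11 17:00.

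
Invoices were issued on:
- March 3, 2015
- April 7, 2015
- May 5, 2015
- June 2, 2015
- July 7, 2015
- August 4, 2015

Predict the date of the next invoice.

These are Tuesdays at 28- or 35-day spacing (35, 28, 28, 35, 28).
The pattern: 1st Tuesday of the month.
September 2015 — 1st Tuesday is September 1, 2015.

September 1, 2015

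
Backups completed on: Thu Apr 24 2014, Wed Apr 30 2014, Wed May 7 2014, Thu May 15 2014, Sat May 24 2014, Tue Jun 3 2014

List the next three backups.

Sat Jun 14 2014, Thu Jun 26 2014, Wed Jul 9 2014

Gaps: 6, 7, 8, 9, 10 days — each gap is 1 larger than the previous one.
Next gap: 11 days. Tue Jun 3 2014 + 11 days = Sat Jun 14 2014.
Next gap: 12 days. Sat Jun 14 2014 + 12 days = Thu Jun 26 2014.
Next gap: 13 days. Thu Jun 26 2014 + 13 days = Wed Jul 9 2014.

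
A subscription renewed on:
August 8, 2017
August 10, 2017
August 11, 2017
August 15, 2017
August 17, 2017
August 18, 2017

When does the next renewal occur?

August 22, 2017

Gaps: 2, 1, 4, 2, 1 days — not constant, but cyclic with period 3.
The events fall on every Tuesday, Thursday and Friday.
The following Tuesday is August 22, 2017.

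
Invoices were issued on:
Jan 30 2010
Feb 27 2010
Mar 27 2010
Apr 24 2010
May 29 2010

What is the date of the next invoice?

Jun 26 2010

These are Saturdays with 28, 28, 28, 35-day gaps.
Each is the final Saturday of its month — Jan 30 2010 is past the 28th, so '4th Saturday' doesn't fit.
Last Saturday of June 2010: Jun 26 2010.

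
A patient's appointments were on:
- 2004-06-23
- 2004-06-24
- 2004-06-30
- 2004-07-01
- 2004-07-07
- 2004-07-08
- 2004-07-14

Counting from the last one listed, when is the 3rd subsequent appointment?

2004-07-22

Every event lands on a Wednesday or Thursday (gaps cycle 1, 6, 1, 6, 1, 6).
So the schedule is: every Wednesday and Thursday.
Next Thursday: 2004-07-15.
Next Wednesday: 2004-07-21.
Next Thursday: 2004-07-22.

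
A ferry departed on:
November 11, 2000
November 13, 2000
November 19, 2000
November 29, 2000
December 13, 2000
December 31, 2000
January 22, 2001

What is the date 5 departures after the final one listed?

Intervals are 2, 6, 10, 14, 18, 22 days — an arithmetic progression with common difference 4.
Next gap: 26 days. January 22, 2001 + 26 days = February 17, 2001.
Next gap: 30 days. February 17, 2001 + 30 days = March 19, 2001.
Next gap: 34 days. March 19, 2001 + 34 days = April 22, 2001.
Next gap: 38 days. April 22, 2001 + 38 days = May 30, 2001.
Next gap: 42 days. May 30, 2001 + 42 days = July 11, 2001.

July 11, 2001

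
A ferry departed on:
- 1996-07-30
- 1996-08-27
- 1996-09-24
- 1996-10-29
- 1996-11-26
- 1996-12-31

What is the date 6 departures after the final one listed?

1997-06-24

All Tuesdays; the gaps (28, 28, 35, 28, 35) vary with month length.
This is the last Tuesday of each month.
Last Tuesday of January 1997: 1997-01-28.
Last Tuesday of February 1997: 1997-02-25.
March 1997 ends with Tuesday 1997-03-25.
April 1997 ends with Tuesday 1997-04-29.
Last Tuesday of May 1997: 1997-05-27.
Last Tuesday of June 1997: 1997-06-24.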